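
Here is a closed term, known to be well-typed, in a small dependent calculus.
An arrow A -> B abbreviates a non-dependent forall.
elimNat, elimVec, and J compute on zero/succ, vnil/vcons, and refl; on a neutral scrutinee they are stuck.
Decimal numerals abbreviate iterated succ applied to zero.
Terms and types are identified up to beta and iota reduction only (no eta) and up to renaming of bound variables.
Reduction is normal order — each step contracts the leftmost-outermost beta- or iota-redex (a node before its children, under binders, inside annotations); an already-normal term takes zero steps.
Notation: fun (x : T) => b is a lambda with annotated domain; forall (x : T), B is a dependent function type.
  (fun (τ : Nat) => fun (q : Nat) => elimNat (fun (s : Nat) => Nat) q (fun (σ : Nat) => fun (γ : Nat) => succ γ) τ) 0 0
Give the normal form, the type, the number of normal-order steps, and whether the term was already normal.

normal form:
  0
the term's type:
  Nat
normal-order step count: 3
started in normal form: no
first contracted redex: a beta-redex


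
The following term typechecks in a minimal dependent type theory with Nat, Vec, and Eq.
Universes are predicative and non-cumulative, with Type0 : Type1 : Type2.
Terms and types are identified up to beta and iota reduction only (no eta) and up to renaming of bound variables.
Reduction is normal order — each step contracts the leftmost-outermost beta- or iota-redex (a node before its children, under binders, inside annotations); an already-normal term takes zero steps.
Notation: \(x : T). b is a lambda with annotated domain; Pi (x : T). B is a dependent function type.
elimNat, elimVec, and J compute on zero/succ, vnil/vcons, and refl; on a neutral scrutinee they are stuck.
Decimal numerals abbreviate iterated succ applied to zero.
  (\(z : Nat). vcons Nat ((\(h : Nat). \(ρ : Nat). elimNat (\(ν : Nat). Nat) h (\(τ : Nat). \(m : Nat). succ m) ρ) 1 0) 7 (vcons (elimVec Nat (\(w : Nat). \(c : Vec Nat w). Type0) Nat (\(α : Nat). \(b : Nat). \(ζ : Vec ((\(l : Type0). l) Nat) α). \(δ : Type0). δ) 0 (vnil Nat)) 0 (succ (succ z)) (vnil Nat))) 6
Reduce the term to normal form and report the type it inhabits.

normal form:
  vcons Nat 1 7 (vcons Nat 0 8 (vnil Nat))
inferred type:
  Vec Nat 2
observation: 5 normal-order steps normalize the term, beginning with a beta-redex.


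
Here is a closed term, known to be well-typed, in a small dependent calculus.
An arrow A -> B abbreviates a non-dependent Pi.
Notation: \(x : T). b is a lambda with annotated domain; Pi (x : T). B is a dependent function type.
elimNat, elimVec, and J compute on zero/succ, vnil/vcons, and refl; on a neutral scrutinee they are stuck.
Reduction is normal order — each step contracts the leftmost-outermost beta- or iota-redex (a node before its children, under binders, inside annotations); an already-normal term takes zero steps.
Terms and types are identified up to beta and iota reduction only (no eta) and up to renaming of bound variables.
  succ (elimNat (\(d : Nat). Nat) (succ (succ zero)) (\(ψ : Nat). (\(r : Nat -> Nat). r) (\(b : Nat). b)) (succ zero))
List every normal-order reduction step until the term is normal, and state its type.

reduction (normal order):
  succ (elimNat (\(d : Nat). Nat) (succ (succ zero)) (\(ψ : Nat). (\(r : Nat -> Nat). r) (\(b : Nat). b)) (succ zero))
  ~> succ ((\(d : Nat). (\(ψ : Nat -> Nat). ψ) (\(r : Nat). r)) zero (elimNat (\(b : Nat). Nat) (succ (succ zero)) (\(g : Nat). (\(τ : Nat -> Nat). τ) (\(m : Nat). m)) zero))
  ~> succ ((\(d : Nat -> Nat). d) (\(ψ : Nat). ψ) (elimNat (\(r : Nat). Nat) (succ (succ zero)) (\(b : Nat). (\(g : Nat -> Nat). g) (\(τ : Nat). τ)) zero))
  ~> succ ((\(d : Nat). d) (elimNat (\(ψ : Nat). Nat) (succ (succ zero)) (\(r : Nat). (\(b : Nat -> Nat). b) (\(g : Nat). g)) zero))
  ~> succ (elimNat (\(d : Nat). Nat) (succ (succ zero)) (\(ψ : Nat). (\(r : Nat -> Nat). r) (\(b : Nat). b)) zero)
  ~> succ (succ (succ zero))
inferred type:
  Nat


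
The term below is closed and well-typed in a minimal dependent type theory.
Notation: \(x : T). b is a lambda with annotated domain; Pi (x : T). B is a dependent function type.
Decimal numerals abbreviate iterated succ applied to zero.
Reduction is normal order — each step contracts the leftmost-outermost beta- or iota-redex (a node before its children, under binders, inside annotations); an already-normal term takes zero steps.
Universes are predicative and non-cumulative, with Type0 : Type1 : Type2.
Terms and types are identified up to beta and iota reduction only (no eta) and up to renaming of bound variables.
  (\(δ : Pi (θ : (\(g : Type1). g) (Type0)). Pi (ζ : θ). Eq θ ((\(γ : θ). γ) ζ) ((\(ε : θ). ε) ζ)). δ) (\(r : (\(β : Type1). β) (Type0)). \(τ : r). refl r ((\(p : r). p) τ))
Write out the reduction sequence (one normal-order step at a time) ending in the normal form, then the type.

normal-order reduction:
  (\(δ : Pi (θ : (\(g : Type1). g) (Type0)). Pi (ζ : θ). Eq θ ((\(γ : θ). γ) ζ) ((\(ε : θ). ε) ζ)). δ) (\(r : (\(β : Type1). β) (Type0)). \(τ : r). refl r ((\(p : r). p) τ))
  ~> \(δ : (\(θ : Type1). θ) (Type0)). \(g : δ). refl δ ((\(ζ : δ). ζ) g)
  ~> \(δ : Type0). \(θ : δ). refl δ ((\(g : δ). g) θ)
  ~> \(δ : Type0). \(θ : δ). refl δ θ
inferred type:
  Pi (δ : Type0). Pi (θ : δ). Eq δ θ θ


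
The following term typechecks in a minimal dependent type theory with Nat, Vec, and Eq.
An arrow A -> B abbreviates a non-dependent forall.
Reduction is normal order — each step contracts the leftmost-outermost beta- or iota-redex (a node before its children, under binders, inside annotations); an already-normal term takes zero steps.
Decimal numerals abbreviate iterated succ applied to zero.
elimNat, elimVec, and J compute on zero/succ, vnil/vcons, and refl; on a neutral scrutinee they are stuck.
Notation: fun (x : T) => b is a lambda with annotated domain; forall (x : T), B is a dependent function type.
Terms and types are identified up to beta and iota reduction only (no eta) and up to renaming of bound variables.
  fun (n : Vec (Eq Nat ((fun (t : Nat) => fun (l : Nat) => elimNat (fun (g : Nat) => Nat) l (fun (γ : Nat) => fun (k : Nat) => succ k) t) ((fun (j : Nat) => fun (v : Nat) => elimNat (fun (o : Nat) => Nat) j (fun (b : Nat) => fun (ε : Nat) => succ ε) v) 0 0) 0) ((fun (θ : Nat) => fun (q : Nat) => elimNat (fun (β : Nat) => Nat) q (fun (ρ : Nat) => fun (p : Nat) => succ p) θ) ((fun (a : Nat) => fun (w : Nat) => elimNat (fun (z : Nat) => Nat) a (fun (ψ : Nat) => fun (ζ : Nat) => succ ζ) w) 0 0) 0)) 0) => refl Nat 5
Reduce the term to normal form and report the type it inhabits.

resulting normal form:
  fun (n : Vec (Eq Nat 0 0) 0) => refl Nat 5
the term's type:
  Vec (Eq Nat 0 0) 0 -> Eq Nat 5 5


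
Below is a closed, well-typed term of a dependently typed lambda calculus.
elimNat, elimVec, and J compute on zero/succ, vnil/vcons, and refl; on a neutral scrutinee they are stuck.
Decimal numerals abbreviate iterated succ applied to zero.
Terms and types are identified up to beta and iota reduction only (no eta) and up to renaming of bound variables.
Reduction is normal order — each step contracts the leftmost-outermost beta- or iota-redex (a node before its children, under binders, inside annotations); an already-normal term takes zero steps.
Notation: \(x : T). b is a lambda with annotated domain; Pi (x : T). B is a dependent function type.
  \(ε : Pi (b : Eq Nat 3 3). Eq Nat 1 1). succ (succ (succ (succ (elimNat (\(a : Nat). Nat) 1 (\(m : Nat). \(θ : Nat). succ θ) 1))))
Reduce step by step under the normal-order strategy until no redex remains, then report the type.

normal-order reduction:
  \(ε : Pi (b : Eq Nat 3 3). Eq Nat 1 1). succ (succ (succ (succ (elimNat (\(a : Nat). Nat) 1 (\(m : Nat). \(θ : Nat). succ θ) 1))))
  ~> \(ε : Pi (b : Eq Nat 3 3). Eq Nat 1 1). succ (succ (succ (succ ((\(a : Nat). \(m : Nat). succ m) 0 (elimNat (\(θ : Nat). Nat) 1 (\(ω : Nat). \(g : Nat). succ g) 0)))))
  ~> \(ε : Pi (b : Eq Nat 3 3). Eq Nat 1 1). succ (succ (succ (succ ((\(a : Nat). succ a) (elimNat (\(m : Nat). Nat) 1 (\(θ : Nat). \(ω : Nat). succ ω) 0)))))
  ~> \(ε : Pi (b : Eq Nat 3 3). Eq Nat 1 1). succ (succ (succ (succ (succ (elimNat (\(a : Nat). Nat) 1 (\(m : Nat). \(θ : Nat). succ θ) 0)))))
  ~> \(ε : Pi (b : Eq Nat 3 3). Eq Nat 1 1). 6
the term's type:
  Pi (ε : Pi (b : Eq Nat 3 3). Eq Nat 1 1). Nat


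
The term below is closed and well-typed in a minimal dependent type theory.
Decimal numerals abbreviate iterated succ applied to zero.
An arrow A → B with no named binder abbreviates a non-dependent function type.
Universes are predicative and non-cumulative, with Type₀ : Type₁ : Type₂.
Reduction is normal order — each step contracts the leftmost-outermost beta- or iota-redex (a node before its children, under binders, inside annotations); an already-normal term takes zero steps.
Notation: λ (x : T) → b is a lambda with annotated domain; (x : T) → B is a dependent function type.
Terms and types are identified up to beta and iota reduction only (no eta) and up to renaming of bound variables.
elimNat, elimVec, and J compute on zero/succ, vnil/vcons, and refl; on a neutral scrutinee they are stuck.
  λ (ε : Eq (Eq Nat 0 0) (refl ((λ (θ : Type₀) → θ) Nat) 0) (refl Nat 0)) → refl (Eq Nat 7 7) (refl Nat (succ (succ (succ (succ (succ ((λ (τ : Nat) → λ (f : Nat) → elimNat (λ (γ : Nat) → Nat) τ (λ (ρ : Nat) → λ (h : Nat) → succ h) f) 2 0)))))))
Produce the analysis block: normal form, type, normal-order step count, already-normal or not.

reduced normal form:
  λ (ε : Eq (Eq Nat 0 0) (refl Nat 0) (refl Nat 0)) → refl (Eq Nat 7 7) (refl Nat 7)
type:
  Eq (Eq Nat 0 0) (refl Nat 0) (refl Nat 0) → Eq (Eq Nat 7 7) (refl Nat 7) (refl Nat 7)
normal-order step count: 4
started in normal form: no
first contracted redex: a beta-redex


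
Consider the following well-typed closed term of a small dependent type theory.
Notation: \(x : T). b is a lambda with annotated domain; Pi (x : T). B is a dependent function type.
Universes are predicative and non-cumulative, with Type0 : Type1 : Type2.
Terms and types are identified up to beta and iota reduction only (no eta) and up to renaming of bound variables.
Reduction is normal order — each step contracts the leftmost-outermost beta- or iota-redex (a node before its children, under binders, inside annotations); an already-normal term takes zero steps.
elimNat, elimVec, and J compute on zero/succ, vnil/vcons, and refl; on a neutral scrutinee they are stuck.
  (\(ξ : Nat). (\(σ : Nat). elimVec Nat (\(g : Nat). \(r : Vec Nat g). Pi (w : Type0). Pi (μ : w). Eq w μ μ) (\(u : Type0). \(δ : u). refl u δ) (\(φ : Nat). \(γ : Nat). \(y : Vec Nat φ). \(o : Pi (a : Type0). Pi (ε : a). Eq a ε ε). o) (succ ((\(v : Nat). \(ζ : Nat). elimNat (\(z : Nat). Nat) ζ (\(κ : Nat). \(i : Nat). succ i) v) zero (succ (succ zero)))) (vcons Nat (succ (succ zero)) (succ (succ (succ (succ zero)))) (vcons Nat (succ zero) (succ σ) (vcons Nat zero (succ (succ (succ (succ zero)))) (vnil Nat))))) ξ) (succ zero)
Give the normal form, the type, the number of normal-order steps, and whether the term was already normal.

reduced normal form:
  \(ξ : Type0). \(σ : ξ). refl ξ σ
the term's type:
  Pi (ξ : Type0). Pi (σ : ξ). Eq ξ σ σ
normal-order step count: 18
term was already normal: no
first contracted redex: a beta-redex


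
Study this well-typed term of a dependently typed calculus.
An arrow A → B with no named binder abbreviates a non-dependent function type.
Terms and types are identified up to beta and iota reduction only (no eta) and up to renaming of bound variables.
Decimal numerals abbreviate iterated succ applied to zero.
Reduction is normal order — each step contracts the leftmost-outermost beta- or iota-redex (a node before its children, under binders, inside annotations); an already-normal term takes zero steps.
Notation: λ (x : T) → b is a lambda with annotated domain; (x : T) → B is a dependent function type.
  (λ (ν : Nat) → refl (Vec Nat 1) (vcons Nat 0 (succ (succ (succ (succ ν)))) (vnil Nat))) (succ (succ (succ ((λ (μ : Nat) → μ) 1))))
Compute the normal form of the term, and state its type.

resulting normal form:
  refl (Vec Nat 1) (vcons Nat 0 8 (vnil Nat))
the term's type:
  Eq (Vec Nat 1) (vcons Nat 0 8 (vnil Nat)) (vcons Nat 0 8 (vnil Nat))
observation: normalization takes exactly 2 steps under the normal-order strategy.


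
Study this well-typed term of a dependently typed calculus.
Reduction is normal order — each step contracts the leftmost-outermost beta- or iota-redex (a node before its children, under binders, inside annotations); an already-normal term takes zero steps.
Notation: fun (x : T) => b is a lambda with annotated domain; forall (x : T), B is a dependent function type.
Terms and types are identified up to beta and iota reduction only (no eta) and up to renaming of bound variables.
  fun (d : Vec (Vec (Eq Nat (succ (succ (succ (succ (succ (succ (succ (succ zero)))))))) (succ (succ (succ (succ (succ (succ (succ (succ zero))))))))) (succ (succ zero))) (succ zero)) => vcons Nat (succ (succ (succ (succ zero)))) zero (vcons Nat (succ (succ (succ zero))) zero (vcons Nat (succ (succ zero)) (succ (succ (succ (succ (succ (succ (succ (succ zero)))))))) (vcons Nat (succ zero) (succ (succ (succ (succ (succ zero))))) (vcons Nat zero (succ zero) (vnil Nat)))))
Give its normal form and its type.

reduced normal form:
  fun (d : Vec (Vec (Eq Nat (succ (succ (succ (succ (succ (succ (succ (succ zero)))))))) (succ (succ (succ (succ (succ (succ (succ (succ zero))))))))) (succ (succ zero))) (succ zero)) => vcons Nat (succ (succ (succ (succ zero)))) zero (vcons Nat (succ (succ (succ zero))) zero (vcons Nat (succ (succ zero)) (succ (succ (succ (succ (succ (succ (succ (succ zero)))))))) (vcons Nat (succ zero) (succ (succ (succ (succ (succ zero))))) (vcons Nat zero (succ zero) (vnil Nat)))))
type:
  forall (d : Vec (Vec (Eq Nat (succ (succ (succ (succ (succ (succ (succ (succ zero)))))))) (succ (succ (succ (succ (succ (succ (succ (succ zero))))))))) (succ (succ zero))) (succ zero)), Vec Nat (succ (succ (succ (succ (succ zero)))))
observation: the term is already in normal form.


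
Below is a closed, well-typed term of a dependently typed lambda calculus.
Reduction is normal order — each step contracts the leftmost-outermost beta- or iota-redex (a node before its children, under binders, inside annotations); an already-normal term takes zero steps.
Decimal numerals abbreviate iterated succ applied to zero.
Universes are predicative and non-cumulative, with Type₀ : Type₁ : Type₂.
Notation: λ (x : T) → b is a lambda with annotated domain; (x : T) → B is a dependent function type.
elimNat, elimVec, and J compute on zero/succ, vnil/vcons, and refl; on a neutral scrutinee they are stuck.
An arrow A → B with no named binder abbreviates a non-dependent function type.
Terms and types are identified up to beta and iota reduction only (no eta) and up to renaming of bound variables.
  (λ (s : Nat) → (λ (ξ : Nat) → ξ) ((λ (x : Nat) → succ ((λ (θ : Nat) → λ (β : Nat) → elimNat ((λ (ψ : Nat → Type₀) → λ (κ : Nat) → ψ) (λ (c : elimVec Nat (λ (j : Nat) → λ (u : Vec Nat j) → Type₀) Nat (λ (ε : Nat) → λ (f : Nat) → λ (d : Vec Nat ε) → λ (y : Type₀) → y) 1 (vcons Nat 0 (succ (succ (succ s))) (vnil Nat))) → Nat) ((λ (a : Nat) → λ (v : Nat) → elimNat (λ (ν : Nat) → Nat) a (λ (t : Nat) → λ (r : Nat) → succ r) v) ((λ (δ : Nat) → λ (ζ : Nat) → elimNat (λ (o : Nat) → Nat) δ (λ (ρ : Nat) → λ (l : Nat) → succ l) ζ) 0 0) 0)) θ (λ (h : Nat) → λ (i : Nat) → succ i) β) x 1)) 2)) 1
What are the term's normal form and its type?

resulting normal form:
  4
inferred type:
  Nat
observation: the leftmost-outermost redex is a beta-redex, and normalization takes 9 steps.


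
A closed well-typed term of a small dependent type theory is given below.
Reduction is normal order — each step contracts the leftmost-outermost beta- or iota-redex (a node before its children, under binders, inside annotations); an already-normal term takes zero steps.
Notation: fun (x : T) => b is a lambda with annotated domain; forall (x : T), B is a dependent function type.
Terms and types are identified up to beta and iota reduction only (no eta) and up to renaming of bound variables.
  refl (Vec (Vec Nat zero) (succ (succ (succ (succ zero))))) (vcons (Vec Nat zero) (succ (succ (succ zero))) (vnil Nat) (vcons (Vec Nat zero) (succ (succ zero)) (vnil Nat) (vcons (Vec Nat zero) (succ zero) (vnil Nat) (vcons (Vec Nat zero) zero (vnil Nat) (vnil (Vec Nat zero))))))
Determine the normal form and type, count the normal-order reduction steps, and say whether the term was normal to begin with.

resulting normal form:
  refl (Vec (Vec Nat zero) (succ (succ (succ (succ zero))))) (vcons (Vec Nat zero) (succ (succ (succ zero))) (vnil Nat) (vcons (Vec Nat zero) (succ (succ zero)) (vnil Nat) (vcons (Vec Nat zero) (succ zero) (vnil Nat) (vcons (Vec Nat zero) zero (vnil Nat) (vnil (Vec Nat zero))))))
type:
  Eq (Vec (Vec Nat zero) (succ (succ (succ (succ zero))))) (vcons (Vec Nat zero) (succ (succ (succ zero))) (vnil Nat) (vcons (Vec Nat zero) (succ (succ zero)) (vnil Nat) (vcons (Vec Nat zero) (succ zero) (vnil Nat) (vcons (Vec Nat zero) zero (vnil Nat) (vnil (Vec Nat zero)))))) (vcons (Vec Nat zero) (succ (succ (succ zero))) (vnil Nat) (vcons (Vec Nat zero) (succ (succ zero)) (vnil Nat) (vcons (Vec Nat zero) (succ zero) (vnil Nat) (vcons (Vec Nat zero) zero (vnil Nat) (vnil (Vec Nat zero))))))
reduction steps (normal order): 0
already normal: yes


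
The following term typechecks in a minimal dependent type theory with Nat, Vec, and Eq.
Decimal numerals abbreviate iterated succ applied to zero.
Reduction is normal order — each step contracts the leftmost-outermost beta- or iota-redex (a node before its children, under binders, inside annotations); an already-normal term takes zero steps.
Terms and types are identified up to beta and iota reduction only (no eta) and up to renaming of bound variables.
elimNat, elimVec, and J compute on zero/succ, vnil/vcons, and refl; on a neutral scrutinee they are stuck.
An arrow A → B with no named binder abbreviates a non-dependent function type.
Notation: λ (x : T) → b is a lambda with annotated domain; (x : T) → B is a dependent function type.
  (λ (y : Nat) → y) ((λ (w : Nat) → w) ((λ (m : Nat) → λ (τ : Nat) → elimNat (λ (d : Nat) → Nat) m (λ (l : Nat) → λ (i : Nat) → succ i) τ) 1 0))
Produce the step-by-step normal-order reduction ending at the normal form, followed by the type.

reduction (normal order):
  (λ (y : Nat) → y) ((λ (w : Nat) → w) ((λ (m : Nat) → λ (τ : Nat) → elimNat (λ (d : Nat) → Nat) m (λ (l : Nat) → λ (i : Nat) → succ i) τ) 1 0))
  ~> (λ (y : Nat) → y) ((λ (w : Nat) → λ (m : Nat) → elimNat (λ (τ : Nat) → Nat) w (λ (d : Nat) → λ (l : Nat) → succ l) m) 1 0)
  ~> (λ (y : Nat) → λ (w : Nat) → elimNat (λ (m : Nat) → Nat) y (λ (τ : Nat) → λ (d : Nat) → succ d) w) 1 0
  ~> (λ (y : Nat) → elimNat (λ (w : Nat) → Nat) 1 (λ (m : Nat) → λ (τ : Nat) → succ τ) y) 0
  ~> elimNat (λ (y : Nat) → Nat) 1 (λ (w : Nat) → λ (m : Nat) → succ m) 0
  ~> 1
inferred type:
  Nat


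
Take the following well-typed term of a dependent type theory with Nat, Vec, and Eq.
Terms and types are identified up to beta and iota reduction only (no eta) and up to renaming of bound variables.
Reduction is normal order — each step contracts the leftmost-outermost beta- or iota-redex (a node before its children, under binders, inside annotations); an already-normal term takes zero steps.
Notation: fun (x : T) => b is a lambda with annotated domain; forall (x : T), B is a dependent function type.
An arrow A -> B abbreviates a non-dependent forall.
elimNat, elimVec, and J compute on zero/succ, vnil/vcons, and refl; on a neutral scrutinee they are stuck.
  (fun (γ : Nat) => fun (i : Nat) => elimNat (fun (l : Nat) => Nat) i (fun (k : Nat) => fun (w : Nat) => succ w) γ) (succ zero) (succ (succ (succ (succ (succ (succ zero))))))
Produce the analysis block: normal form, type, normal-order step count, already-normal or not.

normal form:
  succ (succ (succ (succ (succ (succ (succ zero))))))
inferred type:
  Nat
reduction steps (normal order): 6
already normal: no
first redex: a beta-redex


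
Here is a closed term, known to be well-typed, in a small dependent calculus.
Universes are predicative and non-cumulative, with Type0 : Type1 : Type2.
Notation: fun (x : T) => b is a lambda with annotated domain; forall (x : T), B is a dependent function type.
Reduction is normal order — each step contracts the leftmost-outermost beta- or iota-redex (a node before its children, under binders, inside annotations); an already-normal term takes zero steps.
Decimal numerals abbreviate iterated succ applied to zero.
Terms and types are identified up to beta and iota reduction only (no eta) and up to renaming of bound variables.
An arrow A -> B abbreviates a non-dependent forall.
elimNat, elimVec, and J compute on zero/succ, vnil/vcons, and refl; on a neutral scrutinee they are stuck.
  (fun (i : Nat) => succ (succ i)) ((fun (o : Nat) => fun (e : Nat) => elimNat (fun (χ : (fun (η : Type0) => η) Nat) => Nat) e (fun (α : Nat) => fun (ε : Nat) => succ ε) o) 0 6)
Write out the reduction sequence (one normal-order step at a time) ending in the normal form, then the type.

normal-order reduction:
  (fun (i : Nat) => succ (succ i)) ((fun (o : Nat) => fun (e : Nat) => elimNat (fun (χ : (fun (η : Type0) => η) Nat) => Nat) e (fun (α : Nat) => fun (ε : Nat) => succ ε) o) 0 6)
  ~> succ (succ ((fun (i : Nat) => fun (o : Nat) => elimNat (fun (e : (fun (χ : Type0) => χ) Nat) => Nat) o (fun (η : Nat) => fun (α : Nat) => succ α) i) 0 6))
  ~> succ (succ ((fun (i : Nat) => elimNat (fun (o : (fun (e : Type0) => e) Nat) => Nat) i (fun (χ : Nat) => fun (η : Nat) => succ η) 0) 6))
  ~> succ (succ (elimNat (fun (i : (fun (o : Type0) => o) Nat) => Nat) 6 (fun (e : Nat) => fun (χ : Nat) => succ χ) 0))
  ~> 8
inferred type:
  Nat


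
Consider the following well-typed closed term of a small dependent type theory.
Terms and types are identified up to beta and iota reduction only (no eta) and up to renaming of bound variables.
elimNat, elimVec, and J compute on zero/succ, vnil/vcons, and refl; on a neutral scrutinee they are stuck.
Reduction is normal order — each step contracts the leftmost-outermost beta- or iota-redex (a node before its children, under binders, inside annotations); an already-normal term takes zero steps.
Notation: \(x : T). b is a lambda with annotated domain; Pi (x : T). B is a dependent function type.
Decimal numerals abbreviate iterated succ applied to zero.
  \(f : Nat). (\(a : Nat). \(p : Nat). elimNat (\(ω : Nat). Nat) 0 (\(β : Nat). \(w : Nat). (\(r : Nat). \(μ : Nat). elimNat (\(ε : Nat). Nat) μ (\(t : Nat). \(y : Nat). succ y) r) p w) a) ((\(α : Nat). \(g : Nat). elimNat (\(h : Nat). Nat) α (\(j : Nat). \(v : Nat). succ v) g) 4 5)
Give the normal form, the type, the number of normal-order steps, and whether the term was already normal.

normal form:
  \(f : Nat). \(a : Nat). elimNat (\(p : Nat). Nat) (elimNat (\(ω : Nat). Nat) (elimNat (\(β : Nat). Nat) (elimNat (\(w : Nat). Nat) (elimNat (\(r : Nat). Nat) (elimNat (\(μ : Nat). Nat) (elimNat (\(ε : Nat). Nat) (elimNat (\(t : Nat). Nat) (elimNat (\(y : Nat). Nat) 0 (\(α : Nat). \(g : Nat). succ g) a) (\(h : Nat). \(j : Nat). succ j) a) (\(v : Nat). \(d : Nat). succ d) a) (\(τ : Nat). \(e : Nat). succ e) a) (\(χ : Nat). \(ρ : Nat). succ ρ) a) (\(ζ : Nat). \(q : Nat). succ q) a) (\(φ : Nat). \(x : Nat). succ x) a) (\(i : Nat). \(ξ : Nat). succ ξ) a) (\(s : Nat). \(z : Nat). succ z) a
inferred type:
  Pi (f : Nat). Pi (a : Nat). Nat
normal-order step count: 49
already normal: no
first contracted redex: a beta-redex


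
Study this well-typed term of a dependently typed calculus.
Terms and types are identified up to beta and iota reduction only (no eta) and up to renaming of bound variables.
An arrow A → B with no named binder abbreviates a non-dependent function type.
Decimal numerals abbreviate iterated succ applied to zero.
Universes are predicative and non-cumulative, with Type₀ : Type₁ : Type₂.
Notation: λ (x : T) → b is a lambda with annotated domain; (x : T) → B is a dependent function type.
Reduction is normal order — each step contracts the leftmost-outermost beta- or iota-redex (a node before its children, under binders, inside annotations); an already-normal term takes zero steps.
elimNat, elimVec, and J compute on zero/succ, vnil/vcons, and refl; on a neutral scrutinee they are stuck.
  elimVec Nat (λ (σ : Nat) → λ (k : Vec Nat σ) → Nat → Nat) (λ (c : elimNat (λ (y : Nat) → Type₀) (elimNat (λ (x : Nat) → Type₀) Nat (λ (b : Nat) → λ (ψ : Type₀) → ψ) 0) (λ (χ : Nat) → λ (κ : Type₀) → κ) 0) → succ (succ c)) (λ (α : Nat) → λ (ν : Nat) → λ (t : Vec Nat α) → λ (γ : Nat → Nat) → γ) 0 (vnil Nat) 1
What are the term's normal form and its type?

normal form:
  3
inferred type:
  Nat
observation: normalization takes exactly 2 steps under the normal-order strategy.


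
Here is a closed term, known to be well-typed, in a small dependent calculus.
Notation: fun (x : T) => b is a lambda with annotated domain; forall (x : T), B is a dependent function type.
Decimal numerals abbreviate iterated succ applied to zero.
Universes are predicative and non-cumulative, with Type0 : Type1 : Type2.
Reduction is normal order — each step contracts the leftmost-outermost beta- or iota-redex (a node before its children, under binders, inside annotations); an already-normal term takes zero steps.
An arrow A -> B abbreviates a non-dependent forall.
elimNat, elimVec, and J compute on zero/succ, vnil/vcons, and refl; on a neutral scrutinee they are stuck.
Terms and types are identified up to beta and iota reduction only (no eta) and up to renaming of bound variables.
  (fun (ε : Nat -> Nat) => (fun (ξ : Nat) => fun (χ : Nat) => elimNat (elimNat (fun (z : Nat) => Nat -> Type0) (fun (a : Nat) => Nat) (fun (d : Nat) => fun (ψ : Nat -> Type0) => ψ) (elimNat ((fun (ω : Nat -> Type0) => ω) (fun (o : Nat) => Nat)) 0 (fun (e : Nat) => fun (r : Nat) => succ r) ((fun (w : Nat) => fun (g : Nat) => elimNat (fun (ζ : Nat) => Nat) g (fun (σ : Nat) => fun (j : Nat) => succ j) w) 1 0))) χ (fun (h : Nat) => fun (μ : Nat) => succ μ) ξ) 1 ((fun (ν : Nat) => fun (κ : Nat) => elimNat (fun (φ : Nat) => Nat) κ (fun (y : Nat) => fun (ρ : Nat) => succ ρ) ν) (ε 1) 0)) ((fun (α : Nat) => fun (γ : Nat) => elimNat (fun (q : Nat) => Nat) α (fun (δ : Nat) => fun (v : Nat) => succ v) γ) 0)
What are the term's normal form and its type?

reduced normal form:
  2
the term's type:
  Nat


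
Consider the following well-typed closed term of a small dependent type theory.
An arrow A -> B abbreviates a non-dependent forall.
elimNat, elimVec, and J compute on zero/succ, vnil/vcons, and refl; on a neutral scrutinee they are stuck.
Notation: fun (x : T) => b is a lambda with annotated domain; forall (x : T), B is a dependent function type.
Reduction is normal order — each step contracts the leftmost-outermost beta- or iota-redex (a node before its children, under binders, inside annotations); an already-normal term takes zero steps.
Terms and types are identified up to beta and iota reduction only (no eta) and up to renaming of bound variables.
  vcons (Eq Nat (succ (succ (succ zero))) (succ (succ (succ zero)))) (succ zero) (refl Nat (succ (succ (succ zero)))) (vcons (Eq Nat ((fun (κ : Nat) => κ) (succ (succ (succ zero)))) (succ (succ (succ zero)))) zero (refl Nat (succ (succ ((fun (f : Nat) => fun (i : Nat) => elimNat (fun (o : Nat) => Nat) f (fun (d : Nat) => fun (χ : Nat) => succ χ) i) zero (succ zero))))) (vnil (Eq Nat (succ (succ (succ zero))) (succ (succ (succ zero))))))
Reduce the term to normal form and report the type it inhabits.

resulting normal form:
  vcons (Eq Nat (succ (succ (succ zero))) (succ (succ (succ zero)))) (succ zero) (refl Nat (succ (succ (succ zero)))) (vcons (Eq Nat (succ (succ (succ zero))) (succ (succ (succ zero)))) zero (refl Nat (succ (succ (succ zero)))) (vnil (Eq Nat (succ (succ (succ zero))) (succ (succ (succ zero))))))
type:
  Vec (Eq Nat (succ (succ (succ zero))) (succ (succ (succ zero)))) (succ (succ zero))


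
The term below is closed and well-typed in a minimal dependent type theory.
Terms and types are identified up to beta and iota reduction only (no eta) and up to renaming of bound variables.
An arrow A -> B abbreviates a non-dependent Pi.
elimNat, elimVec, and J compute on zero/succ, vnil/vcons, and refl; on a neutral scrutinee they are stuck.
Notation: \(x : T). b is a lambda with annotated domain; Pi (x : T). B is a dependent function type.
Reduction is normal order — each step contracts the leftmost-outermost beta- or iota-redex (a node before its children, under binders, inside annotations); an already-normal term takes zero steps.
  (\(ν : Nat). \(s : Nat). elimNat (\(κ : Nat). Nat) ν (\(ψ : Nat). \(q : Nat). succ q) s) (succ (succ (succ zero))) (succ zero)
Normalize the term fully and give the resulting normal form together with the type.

reduced normal form:
  succ (succ (succ (succ zero)))
inferred type:
  Nat


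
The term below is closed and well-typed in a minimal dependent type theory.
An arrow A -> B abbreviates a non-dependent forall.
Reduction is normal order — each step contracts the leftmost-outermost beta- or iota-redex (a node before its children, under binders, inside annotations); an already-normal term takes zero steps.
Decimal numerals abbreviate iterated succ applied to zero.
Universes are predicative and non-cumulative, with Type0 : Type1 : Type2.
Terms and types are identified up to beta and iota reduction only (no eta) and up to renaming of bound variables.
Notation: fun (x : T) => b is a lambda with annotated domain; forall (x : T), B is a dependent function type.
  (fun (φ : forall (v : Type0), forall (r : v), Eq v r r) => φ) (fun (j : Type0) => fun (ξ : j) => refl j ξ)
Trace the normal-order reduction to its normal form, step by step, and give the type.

normal-order reduction sequence:
  (fun (φ : forall (v : Type0), forall (r : v), Eq v r r) => φ) (fun (j : Type0) => fun (ξ : j) => refl j ξ)
  ~> fun (φ : Type0) => fun (v : φ) => refl φ v
type:
  forall (φ : Type0), forall (v : φ), Eq φ v v


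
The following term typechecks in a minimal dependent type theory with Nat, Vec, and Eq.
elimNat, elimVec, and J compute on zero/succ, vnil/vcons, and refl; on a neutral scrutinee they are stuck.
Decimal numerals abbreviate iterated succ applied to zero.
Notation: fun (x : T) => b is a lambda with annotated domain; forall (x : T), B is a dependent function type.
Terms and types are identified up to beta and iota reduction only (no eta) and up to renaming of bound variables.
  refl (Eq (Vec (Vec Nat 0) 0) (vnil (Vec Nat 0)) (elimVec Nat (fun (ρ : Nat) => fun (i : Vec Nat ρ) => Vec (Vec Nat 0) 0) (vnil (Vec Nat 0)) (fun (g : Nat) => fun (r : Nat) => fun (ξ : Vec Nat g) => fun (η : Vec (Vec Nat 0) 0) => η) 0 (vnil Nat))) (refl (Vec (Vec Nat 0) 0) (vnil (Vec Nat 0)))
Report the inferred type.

type:
  Eq (Eq (Vec (Vec Nat 0) 0) (vnil (Vec Nat 0)) (vnil (Vec Nat 0))) (refl (Vec (Vec Nat 0) 0) (vnil (Vec Nat 0))) (refl (Vec (Vec Nat 0) 0) (vnil (Vec Nat 0)))


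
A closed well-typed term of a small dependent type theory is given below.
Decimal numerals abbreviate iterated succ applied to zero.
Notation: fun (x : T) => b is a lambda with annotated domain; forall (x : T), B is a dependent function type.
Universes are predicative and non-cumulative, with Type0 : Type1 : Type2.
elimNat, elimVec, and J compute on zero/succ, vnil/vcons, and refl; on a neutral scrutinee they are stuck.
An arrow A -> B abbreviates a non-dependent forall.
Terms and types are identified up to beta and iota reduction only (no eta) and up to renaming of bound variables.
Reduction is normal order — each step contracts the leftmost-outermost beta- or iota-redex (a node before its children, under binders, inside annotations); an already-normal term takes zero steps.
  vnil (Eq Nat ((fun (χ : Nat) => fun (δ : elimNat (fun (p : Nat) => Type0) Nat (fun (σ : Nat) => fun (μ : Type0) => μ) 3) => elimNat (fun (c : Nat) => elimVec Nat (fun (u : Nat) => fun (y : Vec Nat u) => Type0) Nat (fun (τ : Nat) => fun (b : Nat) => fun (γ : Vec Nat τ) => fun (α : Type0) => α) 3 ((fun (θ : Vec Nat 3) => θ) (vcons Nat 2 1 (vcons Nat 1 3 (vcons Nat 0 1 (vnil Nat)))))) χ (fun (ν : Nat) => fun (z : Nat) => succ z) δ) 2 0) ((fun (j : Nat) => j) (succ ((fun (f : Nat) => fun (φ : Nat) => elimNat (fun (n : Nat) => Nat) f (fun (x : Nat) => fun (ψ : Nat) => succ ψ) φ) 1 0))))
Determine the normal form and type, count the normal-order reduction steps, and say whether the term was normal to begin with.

resulting normal form:
  vnil (Eq Nat 2 2)
inferred type:
  Vec (Eq Nat 2 2) 0
steps to reach normal form (normal order): 7
started in normal form: no
first redex: a beta-redex


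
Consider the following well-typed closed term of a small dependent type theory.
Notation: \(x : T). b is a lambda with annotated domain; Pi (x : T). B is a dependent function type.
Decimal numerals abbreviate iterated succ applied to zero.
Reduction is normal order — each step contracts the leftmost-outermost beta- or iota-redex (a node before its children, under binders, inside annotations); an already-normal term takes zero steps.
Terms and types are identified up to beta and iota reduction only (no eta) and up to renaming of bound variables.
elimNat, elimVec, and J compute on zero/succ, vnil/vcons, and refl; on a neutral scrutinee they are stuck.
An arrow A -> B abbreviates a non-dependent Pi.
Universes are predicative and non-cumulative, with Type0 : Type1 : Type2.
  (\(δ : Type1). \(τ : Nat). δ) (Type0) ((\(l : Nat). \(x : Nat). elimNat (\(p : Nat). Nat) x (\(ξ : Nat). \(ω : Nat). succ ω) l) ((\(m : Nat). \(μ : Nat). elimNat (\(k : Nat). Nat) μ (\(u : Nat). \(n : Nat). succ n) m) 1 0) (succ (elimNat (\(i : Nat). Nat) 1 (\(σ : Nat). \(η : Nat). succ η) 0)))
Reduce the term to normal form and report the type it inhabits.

resulting normal form:
  Type0
inferred type:
  Type1


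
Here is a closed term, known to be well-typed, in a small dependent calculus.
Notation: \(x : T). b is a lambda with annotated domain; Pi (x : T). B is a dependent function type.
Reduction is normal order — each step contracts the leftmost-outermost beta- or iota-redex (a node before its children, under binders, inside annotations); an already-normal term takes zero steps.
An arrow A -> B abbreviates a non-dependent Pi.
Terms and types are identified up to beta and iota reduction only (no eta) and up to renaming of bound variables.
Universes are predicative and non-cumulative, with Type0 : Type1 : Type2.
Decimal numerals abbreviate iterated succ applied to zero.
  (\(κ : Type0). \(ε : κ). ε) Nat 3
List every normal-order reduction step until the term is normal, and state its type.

normal-order reduction sequence:
  (\(κ : Type0). \(ε : κ). ε) Nat 3
  ~> (\(κ : Nat). κ) 3
  ~> 3
the term's type:
  Nat


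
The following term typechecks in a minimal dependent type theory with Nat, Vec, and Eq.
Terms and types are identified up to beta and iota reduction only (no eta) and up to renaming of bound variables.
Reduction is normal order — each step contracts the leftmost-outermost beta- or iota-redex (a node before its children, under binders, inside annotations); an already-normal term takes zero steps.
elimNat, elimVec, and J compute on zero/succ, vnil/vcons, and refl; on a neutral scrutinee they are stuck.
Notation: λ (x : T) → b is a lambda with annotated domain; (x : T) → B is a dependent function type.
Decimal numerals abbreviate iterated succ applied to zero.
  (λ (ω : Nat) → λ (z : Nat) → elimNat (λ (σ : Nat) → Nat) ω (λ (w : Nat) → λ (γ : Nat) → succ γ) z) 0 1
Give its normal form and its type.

normal form:
  1
inferred type:
  Nat
observation: the first redex contracted is a beta-redex; the normal form is reached in 6 normal-order steps.


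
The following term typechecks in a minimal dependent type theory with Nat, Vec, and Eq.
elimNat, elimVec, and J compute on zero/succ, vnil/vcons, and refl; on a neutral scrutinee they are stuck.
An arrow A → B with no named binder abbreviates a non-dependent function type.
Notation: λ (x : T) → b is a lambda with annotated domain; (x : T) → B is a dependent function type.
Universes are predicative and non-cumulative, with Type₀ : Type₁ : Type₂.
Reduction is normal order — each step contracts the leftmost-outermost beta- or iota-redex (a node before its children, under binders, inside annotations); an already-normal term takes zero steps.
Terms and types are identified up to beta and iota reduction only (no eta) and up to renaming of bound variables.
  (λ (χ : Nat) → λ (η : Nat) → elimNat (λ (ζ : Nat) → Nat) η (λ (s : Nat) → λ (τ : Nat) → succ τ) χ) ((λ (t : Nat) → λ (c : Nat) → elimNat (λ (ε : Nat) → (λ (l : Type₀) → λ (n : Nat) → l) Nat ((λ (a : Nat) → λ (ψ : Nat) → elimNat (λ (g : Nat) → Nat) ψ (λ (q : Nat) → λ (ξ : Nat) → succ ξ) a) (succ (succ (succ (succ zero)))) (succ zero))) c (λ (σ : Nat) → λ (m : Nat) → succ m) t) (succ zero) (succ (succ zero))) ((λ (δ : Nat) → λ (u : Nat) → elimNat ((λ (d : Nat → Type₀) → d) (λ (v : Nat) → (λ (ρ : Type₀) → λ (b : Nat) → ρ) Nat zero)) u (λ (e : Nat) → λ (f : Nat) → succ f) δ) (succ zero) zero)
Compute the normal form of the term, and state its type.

normal form:
  succ (succ (succ (succ zero)))
the term's type:
  Nat


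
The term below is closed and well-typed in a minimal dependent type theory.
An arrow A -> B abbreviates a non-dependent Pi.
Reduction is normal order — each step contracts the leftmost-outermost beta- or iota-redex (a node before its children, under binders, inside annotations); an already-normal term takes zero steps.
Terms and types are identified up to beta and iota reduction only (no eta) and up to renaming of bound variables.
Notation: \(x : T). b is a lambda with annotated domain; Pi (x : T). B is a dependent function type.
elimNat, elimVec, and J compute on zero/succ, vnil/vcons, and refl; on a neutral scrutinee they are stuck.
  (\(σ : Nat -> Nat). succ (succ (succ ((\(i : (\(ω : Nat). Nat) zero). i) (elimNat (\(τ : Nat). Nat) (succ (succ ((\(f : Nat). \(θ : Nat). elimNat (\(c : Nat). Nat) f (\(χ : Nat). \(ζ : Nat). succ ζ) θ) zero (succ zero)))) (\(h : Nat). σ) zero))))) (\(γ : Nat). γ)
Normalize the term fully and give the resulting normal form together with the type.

resulting normal form:
  succ (succ (succ (succ (succ (succ zero)))))
the term's type:
  Nat
observation: 9 normal-order steps separate the term from its normal form.


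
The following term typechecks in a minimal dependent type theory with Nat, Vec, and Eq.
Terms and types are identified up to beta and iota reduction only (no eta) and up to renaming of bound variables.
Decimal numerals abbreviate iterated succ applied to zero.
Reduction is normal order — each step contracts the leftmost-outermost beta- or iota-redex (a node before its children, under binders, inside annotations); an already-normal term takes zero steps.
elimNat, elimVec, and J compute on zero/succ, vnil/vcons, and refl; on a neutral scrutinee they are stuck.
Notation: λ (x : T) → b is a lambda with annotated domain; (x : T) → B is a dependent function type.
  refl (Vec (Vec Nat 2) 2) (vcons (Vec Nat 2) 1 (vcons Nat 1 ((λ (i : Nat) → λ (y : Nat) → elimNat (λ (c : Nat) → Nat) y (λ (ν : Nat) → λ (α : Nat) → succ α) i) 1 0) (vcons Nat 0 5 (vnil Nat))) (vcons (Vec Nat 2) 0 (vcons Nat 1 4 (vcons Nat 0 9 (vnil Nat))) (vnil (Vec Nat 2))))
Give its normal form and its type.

normal form:
  refl (Vec (Vec Nat 2) 2) (vcons (Vec Nat 2) 1 (vcons Nat 1 1 (vcons Nat 0 5 (vnil Nat))) (vcons (Vec Nat 2) 0 (vcons Nat 1 4 (vcons Nat 0 9 (vnil Nat))) (vnil (Vec Nat 2))))
the term's type:
  Eq (Vec (Vec Nat 2) 2) (vcons (Vec Nat 2) 1 (vcons Nat 1 1 (vcons Nat 0 5 (vnil Nat))) (vcons (Vec Nat 2) 0 (vcons Nat 1 4 (vcons Nat 0 9 (vnil Nat))) (vnil (Vec Nat 2)))) (vcons (Vec Nat 2) 1 (vcons Nat 1 1 (vcons Nat 0 5 (vnil Nat))) (vcons (Vec Nat 2) 0 (vcons Nat 1 4 (vcons Nat 0 9 (vnil Nat))) (vnil (Vec Nat 2))))
observation: 6 normal-order steps normalize the term, beginning with a beta-redex.
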